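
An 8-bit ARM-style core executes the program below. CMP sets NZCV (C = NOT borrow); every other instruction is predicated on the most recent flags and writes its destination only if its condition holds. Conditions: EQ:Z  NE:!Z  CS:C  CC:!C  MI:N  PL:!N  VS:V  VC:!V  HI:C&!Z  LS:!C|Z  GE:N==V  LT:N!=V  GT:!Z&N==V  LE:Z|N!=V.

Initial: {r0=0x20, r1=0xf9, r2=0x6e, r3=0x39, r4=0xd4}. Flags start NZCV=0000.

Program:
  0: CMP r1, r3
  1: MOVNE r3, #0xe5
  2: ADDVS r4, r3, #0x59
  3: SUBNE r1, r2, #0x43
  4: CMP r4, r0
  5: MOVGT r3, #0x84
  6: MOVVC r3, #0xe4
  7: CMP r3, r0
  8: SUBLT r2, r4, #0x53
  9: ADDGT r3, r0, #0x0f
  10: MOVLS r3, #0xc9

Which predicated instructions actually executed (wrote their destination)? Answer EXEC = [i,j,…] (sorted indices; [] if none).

0: ✓ CMP  NZCV=1010
1: ✓ MOVNE  r3←0xe5
2: · ADDVS
3: ✓ SUBNE  r1←0x2b
4: ✓ CMP  NZCV=1010
5: · MOVGT
6: ✓ MOVVC  r3←0xe4
7: ✓ CMP  NZCV=1010
8: ✓ SUBLT  r2←0x81
9: · ADDGT
10: · MOVLS

EXEC = [1,3,6,8]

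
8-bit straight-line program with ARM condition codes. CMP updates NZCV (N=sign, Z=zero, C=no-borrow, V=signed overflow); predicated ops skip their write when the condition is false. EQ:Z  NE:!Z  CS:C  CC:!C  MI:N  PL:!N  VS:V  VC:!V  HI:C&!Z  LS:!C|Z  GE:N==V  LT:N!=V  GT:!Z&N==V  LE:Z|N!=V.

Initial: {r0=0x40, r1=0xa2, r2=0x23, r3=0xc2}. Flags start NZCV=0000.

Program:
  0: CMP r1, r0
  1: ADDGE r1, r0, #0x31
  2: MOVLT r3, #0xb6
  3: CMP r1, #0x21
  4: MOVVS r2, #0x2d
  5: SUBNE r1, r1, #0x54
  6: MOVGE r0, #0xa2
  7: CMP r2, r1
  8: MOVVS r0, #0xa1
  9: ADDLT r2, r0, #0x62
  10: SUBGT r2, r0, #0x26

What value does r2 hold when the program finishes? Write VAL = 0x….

VAL = 0xa2

[0] flags=0011 → (cmp)
[1] flags=0011 GE?F → skip
[2] flags=0011 LT?T → r3=0xb6
[3] flags=1010 → (cmp)
[4] flags=1010 VS?F → skip
[5] flags=1010 NE?T → r1=0x4e
[6] flags=1010 GE?F → skip
[7] flags=1000 → (cmp)
[8] flags=1000 VS?F → skip
[9] flags=1000 LT?T → r2=0xa2
[10] flags=1000 GT?F → skip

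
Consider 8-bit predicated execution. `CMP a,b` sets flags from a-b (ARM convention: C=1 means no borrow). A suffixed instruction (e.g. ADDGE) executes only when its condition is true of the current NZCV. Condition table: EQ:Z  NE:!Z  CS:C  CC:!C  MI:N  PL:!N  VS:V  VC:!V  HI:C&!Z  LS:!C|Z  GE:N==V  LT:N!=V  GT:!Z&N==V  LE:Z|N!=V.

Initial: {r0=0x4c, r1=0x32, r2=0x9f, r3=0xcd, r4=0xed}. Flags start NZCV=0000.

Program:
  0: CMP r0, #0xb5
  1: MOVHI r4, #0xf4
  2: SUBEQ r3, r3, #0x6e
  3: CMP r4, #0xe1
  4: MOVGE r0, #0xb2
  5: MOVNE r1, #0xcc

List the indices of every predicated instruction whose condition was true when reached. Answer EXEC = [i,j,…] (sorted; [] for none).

0: ✓ CMP  NZCV=1001
1: · MOVHI
2: · SUBEQ
3: ✓ CMP  NZCV=0010
4: ✓ MOVGE  r0←0xb2
5: ✓ MOVNE  r1←0xcc

EXEC = [4,5]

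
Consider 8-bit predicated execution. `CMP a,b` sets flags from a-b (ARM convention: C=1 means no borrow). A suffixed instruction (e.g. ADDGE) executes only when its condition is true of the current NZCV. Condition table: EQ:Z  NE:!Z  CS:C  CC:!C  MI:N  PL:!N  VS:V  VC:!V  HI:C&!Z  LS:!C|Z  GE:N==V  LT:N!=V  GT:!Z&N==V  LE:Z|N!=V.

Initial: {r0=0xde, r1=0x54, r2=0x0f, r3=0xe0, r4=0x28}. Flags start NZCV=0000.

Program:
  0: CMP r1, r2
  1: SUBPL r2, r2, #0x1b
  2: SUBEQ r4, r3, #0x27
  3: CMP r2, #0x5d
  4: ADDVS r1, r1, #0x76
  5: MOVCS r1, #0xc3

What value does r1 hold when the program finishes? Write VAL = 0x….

VAL = 0xc3

[0] flags=0010 → (cmp)
[1] flags=0010 PL?T → r2=0xf4
[2] flags=0010 EQ?F → skip
[3] flags=1010 → (cmp)
[4] flags=1010 VS?F → skip
[5] flags=1010 CS?T → r1=0xc3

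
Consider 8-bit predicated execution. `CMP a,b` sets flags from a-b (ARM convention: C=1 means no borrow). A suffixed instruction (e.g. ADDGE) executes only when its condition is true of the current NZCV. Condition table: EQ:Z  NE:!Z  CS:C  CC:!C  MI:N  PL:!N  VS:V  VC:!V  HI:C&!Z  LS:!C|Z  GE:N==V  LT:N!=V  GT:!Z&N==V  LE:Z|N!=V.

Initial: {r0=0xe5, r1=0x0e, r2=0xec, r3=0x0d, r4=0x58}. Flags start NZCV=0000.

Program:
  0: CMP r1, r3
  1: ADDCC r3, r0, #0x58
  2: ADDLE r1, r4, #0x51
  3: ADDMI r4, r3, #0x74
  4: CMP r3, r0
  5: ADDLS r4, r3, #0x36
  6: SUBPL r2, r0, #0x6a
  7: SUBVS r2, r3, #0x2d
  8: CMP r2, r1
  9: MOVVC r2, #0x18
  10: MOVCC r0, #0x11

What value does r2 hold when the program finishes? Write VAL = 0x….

[0] flags=0010 → (cmp)
[1] flags=0010 CC?F → skip
[2] flags=0010 LE?F → skip
[3] flags=0010 MI?F → skip
[4] flags=0000 → (cmp)
[5] flags=0000 LS?T → r4=0x43
[6] flags=0000 PL?T → r2=0x7b
[7] flags=0000 VS?F → skip
[8] flags=0010 → (cmp)
[9] flags=0010 VC?T → r2=0x18
[10] flags=0010 CC?F → skip

VAL = 0x18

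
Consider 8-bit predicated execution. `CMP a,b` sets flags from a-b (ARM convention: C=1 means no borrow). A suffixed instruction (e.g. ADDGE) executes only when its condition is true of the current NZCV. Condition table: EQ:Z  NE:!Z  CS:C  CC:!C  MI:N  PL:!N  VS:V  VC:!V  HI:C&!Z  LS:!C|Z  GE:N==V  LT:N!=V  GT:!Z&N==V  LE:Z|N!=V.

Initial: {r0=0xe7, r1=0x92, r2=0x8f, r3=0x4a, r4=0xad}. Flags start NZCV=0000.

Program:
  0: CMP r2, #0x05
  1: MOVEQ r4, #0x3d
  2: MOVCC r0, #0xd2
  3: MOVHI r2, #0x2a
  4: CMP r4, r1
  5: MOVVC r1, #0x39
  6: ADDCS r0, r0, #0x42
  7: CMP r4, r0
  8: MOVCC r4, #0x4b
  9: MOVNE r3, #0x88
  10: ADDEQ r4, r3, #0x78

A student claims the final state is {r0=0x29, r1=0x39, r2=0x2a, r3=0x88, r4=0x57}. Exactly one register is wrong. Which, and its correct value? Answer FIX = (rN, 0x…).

FIX = (r4, 0xad)

[0] flags=1010 → (cmp)
[1] flags=1010 EQ?F → skip
[2] flags=1010 CC?F → skip
[3] flags=1010 HI?T → r2=0x2a
[4] flags=0010 → (cmp)
[5] flags=0010 VC?T → r1=0x39
[6] flags=0010 CS?T → r0=0x29
[7] flags=1010 → (cmp)
[8] flags=1010 CC?F → skip
[9] flags=1010 NE?T → r3=0x88
[10] flags=1010 EQ?F → skip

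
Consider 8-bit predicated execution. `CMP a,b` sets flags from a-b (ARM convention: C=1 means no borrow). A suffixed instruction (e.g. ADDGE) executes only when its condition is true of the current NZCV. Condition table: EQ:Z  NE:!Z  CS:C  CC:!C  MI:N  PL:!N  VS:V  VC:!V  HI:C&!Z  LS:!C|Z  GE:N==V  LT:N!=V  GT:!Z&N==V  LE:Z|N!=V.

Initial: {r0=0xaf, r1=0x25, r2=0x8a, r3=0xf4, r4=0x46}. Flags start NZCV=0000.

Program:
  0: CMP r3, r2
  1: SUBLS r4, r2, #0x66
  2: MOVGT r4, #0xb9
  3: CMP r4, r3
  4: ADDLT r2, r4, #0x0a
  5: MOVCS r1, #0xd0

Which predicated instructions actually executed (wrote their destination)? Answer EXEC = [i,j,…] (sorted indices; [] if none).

EXEC = [2,4]

[0] flags=0010 → (cmp)
[1] flags=0010 LS?F → skip
[2] flags=0010 GT?T → r4=0xb9
[3] flags=1000 → (cmp)
[4] flags=1000 LT?T → r2=0xc3
[5] flags=1000 CS?F → skip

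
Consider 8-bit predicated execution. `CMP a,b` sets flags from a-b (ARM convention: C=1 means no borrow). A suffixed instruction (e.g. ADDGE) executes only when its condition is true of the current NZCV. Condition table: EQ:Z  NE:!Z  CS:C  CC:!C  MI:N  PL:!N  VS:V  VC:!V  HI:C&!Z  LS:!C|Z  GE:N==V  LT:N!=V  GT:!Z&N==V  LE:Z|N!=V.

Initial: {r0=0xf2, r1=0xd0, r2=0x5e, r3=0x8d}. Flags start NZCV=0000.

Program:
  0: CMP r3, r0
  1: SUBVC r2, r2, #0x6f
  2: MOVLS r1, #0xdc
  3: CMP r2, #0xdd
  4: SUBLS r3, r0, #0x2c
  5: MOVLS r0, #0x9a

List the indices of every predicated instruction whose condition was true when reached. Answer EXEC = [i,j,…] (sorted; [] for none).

EXEC = [1,2]

[0] flags=1000 → (cmp)
[1] flags=1000 VC?T → r2=0xef
[2] flags=1000 LS?T → r1=0xdc
[3] flags=0010 → (cmp)
[4] flags=0010 LS?F → skip
[5] flags=0010 LS?F → skip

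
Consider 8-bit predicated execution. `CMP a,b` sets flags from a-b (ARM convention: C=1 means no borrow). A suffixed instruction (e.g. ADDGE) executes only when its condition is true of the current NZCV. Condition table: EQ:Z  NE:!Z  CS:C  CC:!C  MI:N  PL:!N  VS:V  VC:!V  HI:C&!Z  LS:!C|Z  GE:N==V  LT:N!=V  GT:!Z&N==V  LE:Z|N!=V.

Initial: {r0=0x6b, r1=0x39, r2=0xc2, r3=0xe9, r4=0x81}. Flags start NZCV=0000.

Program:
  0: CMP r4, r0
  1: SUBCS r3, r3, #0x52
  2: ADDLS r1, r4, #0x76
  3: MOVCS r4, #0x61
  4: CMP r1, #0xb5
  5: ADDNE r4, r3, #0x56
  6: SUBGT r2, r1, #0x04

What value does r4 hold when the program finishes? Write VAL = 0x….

[0] flags=0011 → (cmp)
[1] flags=0011 CS?T → r3=0x97
[2] flags=0011 LS?F → skip
[3] flags=0011 CS?T → r4=0x61
[4] flags=1001 → (cmp)
[5] flags=1001 NE?T → r4=0xed
[6] flags=1001 GT?T → r2=0x35

VAL = 0xed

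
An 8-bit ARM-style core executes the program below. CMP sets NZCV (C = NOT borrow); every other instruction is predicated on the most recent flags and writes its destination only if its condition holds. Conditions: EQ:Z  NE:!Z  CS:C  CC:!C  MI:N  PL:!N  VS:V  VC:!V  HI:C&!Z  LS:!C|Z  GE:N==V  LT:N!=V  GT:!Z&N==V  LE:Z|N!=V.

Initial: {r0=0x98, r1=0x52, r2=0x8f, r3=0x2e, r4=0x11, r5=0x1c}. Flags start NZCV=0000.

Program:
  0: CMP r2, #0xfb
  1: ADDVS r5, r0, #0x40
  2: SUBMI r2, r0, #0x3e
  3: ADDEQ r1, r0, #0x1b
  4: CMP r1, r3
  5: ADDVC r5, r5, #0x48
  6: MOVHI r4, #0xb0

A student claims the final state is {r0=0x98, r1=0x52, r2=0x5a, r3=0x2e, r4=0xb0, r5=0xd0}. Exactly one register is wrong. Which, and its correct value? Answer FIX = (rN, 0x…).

[0] flags=1000 → (cmp)
[1] flags=1000 VS?F → skip
[2] flags=1000 MI?T → r2=0x5a
[3] flags=1000 EQ?F → skip
[4] flags=0010 → (cmp)
[5] flags=0010 VC?T → r5=0x64
[6] flags=0010 HI?T → r4=0xb0

FIX = (r5, 0x64)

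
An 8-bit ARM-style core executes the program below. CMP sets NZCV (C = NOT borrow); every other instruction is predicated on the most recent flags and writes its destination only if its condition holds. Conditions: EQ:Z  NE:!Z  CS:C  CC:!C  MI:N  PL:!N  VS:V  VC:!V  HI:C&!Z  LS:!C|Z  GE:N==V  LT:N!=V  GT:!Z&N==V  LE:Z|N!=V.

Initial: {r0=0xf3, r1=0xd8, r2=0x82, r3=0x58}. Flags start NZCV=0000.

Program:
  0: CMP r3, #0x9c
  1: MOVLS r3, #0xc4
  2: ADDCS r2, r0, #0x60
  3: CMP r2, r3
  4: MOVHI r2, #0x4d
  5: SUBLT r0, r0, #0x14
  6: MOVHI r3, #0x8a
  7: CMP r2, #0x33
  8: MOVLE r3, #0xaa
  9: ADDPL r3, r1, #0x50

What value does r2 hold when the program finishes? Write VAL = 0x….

VAL = 0x82

0: ✓ CMP  NZCV=1001
1: ✓ MOVLS  r3←0xc4
2: · ADDCS
3: ✓ CMP  NZCV=1000
4: · MOVHI
5: ✓ SUBLT  r0←0xdf
6: · MOVHI
7: ✓ CMP  NZCV=0011
8: ✓ MOVLE  r3←0xaa
9: ✓ ADDPL  r3←0x28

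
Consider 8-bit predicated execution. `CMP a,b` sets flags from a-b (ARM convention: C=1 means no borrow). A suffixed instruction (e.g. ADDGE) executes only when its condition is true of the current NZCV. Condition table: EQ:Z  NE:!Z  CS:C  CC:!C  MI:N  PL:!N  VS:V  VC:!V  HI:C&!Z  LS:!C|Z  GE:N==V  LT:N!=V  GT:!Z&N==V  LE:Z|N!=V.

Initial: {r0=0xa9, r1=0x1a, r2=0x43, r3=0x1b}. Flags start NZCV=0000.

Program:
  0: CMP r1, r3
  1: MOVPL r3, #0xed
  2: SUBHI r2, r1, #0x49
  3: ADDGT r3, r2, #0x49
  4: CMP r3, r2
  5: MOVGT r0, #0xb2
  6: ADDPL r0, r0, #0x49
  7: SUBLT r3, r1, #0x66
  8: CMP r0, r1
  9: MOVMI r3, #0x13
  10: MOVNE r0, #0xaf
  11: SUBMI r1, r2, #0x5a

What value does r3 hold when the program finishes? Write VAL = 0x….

0: ✓ CMP  NZCV=1000
1: · MOVPL
2: · SUBHI
3: · ADDGT
4: ✓ CMP  NZCV=1000
5: · MOVGT
6: · ADDPL
7: ✓ SUBLT  r3←0xb4
8: ✓ CMP  NZCV=1010
9: ✓ MOVMI  r3←0x13
10: ✓ MOVNE  r0←0xaf
11: ✓ SUBMI  r1←0xe9

VAL = 0x13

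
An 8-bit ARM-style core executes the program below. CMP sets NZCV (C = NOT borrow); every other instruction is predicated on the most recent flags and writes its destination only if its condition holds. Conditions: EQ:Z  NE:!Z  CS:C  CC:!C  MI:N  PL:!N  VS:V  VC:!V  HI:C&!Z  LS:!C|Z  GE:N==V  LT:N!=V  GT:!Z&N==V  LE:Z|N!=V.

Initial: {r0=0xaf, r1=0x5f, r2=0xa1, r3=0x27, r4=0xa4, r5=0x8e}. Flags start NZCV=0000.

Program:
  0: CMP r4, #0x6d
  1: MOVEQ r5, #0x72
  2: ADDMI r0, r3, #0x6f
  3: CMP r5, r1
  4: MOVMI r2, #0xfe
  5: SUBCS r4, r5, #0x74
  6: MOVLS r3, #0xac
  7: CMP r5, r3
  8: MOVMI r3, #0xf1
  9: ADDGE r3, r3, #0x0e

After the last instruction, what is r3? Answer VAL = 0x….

[0] flags=0011 → (cmp)
[1] flags=0011 EQ?F → skip
[2] flags=0011 MI?F → skip
[3] flags=0011 → (cmp)
[4] flags=0011 MI?F → skip
[5] flags=0011 CS?T → r4=0x1a
[6] flags=0011 LS?F → skip
[7] flags=0011 → (cmp)
[8] flags=0011 MI?F → skip
[9] flags=0011 GE?F → skip

VAL = 0x27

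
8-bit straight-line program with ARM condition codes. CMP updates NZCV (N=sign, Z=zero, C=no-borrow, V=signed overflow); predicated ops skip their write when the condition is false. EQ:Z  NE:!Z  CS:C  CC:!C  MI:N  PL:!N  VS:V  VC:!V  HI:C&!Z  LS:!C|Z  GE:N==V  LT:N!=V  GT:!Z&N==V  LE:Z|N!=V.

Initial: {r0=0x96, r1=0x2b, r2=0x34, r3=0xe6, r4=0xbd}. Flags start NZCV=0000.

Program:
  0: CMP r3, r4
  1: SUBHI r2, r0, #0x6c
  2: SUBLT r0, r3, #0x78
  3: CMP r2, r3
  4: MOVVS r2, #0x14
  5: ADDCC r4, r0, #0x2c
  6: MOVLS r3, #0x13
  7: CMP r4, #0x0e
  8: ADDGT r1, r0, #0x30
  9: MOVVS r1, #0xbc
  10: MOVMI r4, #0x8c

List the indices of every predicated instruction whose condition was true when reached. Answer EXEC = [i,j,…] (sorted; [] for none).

EXEC = [1,5,6,10]

0: ✓ CMP  NZCV=0010
1: ✓ SUBHI  r2←0x2a
2: · SUBLT
3: ✓ CMP  NZCV=0000
4: · MOVVS
5: ✓ ADDCC  r4←0xc2
6: ✓ MOVLS  r3←0x13
7: ✓ CMP  NZCV=1010
8: · ADDGT
9: · MOVVS
10: ✓ MOVMI  r4←0x8c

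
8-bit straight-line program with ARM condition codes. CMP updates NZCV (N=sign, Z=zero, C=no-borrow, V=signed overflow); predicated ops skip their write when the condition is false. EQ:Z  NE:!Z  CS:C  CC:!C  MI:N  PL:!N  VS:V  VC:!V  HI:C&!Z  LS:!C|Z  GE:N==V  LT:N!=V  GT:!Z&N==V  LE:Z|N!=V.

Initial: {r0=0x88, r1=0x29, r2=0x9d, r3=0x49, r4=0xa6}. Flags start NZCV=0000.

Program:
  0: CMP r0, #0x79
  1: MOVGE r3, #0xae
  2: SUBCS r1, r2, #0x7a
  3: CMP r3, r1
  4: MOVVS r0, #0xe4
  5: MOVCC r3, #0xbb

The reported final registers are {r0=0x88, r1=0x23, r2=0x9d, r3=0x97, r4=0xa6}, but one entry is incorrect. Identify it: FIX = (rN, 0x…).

FIX = (r3, 0x49)

0: ✓ CMP  NZCV=0011
1: · MOVGE
2: ✓ SUBCS  r1←0x23
3: ✓ CMP  NZCV=0010
4: · MOVVS
5: · MOVCC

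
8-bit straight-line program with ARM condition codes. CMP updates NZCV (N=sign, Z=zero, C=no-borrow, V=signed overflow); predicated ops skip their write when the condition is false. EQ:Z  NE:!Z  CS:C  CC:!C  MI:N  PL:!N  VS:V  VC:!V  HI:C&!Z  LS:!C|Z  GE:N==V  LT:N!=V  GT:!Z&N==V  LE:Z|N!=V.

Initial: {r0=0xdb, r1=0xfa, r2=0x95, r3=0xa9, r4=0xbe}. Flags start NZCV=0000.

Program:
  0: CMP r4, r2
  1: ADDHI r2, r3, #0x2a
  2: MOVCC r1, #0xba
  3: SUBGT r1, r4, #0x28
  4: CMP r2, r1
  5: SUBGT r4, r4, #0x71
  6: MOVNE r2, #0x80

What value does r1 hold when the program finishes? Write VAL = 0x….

[0] flags=0010 → (cmp)
[1] flags=0010 HI?T → r2=0xd3
[2] flags=0010 CC?F → skip
[3] flags=0010 GT?T → r1=0x96
[4] flags=0010 → (cmp)
[5] flags=0010 GT?T → r4=0x4d
[6] flags=0010 NE?T → r2=0x80

VAL = 0x96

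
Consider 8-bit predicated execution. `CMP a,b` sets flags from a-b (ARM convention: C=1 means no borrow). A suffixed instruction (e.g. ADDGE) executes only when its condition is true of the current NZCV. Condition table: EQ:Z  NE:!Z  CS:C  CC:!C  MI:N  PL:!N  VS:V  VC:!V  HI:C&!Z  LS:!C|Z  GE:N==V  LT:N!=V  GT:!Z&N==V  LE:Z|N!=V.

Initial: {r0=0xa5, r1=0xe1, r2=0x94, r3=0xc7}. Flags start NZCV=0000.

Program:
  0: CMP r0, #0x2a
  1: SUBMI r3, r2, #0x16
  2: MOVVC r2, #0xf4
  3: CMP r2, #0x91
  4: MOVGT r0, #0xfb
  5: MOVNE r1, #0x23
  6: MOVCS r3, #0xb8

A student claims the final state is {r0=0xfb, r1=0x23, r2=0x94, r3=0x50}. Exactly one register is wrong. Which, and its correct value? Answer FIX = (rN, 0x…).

0: ✓ CMP  NZCV=0011
1: · SUBMI
2: · MOVVC
3: ✓ CMP  NZCV=0010
4: ✓ MOVGT  r0←0xfb
5: ✓ MOVNE  r1←0x23
6: ✓ MOVCS  r3←0xb8

FIX = (r3, 0xb8)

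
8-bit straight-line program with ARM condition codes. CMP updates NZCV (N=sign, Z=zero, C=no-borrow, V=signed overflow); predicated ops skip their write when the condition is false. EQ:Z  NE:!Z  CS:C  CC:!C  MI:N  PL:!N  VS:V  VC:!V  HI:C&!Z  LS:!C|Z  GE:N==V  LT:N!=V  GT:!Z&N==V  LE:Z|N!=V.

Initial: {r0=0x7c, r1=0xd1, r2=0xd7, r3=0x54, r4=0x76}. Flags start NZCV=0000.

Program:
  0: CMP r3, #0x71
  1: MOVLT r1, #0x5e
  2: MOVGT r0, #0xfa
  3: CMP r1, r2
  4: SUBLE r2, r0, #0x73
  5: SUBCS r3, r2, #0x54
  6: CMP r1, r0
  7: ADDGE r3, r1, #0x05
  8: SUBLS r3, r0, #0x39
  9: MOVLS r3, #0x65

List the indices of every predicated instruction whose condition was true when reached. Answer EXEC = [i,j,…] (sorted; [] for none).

EXEC = [1,8,9]

[0] flags=1000 → (cmp)
[1] flags=1000 LT?T → r1=0x5e
[2] flags=1000 GT?F → skip
[3] flags=1001 → (cmp)
[4] flags=1001 LE?F → skip
[5] flags=1001 CS?F → skip
[6] flags=1000 → (cmp)
[7] flags=1000 GE?F → skip
[8] flags=1000 LS?T → r3=0x43
[9] flags=1000 LS?T → r3=0x65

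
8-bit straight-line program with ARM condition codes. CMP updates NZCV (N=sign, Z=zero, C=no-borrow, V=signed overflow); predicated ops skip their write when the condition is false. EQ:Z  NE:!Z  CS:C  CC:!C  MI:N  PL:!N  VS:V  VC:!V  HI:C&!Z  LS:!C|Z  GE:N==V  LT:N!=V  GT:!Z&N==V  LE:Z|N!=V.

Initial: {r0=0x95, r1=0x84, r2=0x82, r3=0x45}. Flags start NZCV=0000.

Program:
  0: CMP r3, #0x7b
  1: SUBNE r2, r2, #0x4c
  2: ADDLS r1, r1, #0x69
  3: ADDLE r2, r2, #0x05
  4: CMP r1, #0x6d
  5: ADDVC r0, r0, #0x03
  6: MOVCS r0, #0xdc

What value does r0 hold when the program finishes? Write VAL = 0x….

VAL = 0xdc

[0] flags=1000 → (cmp)
[1] flags=1000 NE?T → r2=0x36
[2] flags=1000 LS?T → r1=0xed
[3] flags=1000 LE?T → r2=0x3b
[4] flags=1010 → (cmp)
[5] flags=1010 VC?T → r0=0x98
[6] flags=1010 CS?T → r0=0xdc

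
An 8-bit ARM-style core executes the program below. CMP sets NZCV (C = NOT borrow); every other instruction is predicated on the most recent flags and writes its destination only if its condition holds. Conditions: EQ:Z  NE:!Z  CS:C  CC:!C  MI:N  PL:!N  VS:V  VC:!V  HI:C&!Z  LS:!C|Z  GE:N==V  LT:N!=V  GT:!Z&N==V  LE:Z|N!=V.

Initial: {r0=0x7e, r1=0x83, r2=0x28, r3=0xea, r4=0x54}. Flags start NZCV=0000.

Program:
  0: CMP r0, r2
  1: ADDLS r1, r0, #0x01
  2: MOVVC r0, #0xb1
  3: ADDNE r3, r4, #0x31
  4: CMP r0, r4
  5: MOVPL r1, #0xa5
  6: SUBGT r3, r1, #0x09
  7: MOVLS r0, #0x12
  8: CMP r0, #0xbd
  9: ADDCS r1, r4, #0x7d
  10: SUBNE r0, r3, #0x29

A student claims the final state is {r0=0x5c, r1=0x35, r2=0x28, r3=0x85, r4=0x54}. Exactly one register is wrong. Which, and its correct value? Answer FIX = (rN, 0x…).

[0] flags=0010 → (cmp)
[1] flags=0010 LS?F → skip
[2] flags=0010 VC?T → r0=0xb1
[3] flags=0010 NE?T → r3=0x85
[4] flags=0011 → (cmp)
[5] flags=0011 PL?T → r1=0xa5
[6] flags=0011 GT?F → skip
[7] flags=0011 LS?F → skip
[8] flags=1000 → (cmp)
[9] flags=1000 CS?F → skip
[10] flags=1000 NE?T → r0=0x5c

FIX = (r1, 0xa5)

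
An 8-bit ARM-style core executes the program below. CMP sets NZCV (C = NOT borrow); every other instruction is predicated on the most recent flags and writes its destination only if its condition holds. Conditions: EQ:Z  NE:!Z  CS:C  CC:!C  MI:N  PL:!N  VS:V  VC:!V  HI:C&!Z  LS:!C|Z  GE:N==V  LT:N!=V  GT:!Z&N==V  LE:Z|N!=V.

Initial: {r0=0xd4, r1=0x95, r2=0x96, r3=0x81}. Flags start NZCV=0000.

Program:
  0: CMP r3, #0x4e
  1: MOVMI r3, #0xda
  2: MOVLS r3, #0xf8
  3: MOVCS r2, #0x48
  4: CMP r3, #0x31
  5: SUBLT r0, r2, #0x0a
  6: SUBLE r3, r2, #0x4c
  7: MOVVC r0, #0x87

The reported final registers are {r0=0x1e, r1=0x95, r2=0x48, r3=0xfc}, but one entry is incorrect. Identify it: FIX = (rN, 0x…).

FIX = (r0, 0x3e)

[0] flags=0011 → (cmp)
[1] flags=0011 MI?F → skip
[2] flags=0011 LS?F → skip
[3] flags=0011 CS?T → r2=0x48
[4] flags=0011 → (cmp)
[5] flags=0011 LT?T → r0=0x3e
[6] flags=0011 LE?T → r3=0xfc
[7] flags=0011 VC?F → skip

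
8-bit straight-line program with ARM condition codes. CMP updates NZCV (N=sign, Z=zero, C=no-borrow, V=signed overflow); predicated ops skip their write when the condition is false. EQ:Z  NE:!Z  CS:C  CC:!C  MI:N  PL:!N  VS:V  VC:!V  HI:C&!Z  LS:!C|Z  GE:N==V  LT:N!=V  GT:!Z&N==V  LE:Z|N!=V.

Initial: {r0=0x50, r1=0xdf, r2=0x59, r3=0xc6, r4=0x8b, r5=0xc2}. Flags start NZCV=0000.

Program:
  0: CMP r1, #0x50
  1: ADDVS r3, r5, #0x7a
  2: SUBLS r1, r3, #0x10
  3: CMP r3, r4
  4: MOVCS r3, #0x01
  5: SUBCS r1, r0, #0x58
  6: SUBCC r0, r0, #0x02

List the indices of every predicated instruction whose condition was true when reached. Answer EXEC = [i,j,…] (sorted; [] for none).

0: ✓ CMP  NZCV=1010
1: · ADDVS
2: · SUBLS
3: ✓ CMP  NZCV=0010
4: ✓ MOVCS  r3←0x01
5: ✓ SUBCS  r1←0xf8
6: · SUBCC

EXEC = [4,5]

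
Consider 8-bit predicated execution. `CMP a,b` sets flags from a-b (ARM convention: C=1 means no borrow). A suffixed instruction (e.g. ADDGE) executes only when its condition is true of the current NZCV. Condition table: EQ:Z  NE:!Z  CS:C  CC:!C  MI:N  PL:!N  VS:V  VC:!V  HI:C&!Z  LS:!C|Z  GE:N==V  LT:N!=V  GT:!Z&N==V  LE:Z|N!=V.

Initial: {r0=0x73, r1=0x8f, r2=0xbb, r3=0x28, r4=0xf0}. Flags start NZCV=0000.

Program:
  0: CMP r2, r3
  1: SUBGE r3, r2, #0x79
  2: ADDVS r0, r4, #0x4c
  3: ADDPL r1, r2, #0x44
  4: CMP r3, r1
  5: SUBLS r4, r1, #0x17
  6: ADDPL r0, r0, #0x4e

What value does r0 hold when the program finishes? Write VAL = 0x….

[0] flags=1010 → (cmp)
[1] flags=1010 GE?F → skip
[2] flags=1010 VS?F → skip
[3] flags=1010 PL?F → skip
[4] flags=1001 → (cmp)
[5] flags=1001 LS?T → r4=0x78
[6] flags=1001 PL?F → skip

VAL = 0x73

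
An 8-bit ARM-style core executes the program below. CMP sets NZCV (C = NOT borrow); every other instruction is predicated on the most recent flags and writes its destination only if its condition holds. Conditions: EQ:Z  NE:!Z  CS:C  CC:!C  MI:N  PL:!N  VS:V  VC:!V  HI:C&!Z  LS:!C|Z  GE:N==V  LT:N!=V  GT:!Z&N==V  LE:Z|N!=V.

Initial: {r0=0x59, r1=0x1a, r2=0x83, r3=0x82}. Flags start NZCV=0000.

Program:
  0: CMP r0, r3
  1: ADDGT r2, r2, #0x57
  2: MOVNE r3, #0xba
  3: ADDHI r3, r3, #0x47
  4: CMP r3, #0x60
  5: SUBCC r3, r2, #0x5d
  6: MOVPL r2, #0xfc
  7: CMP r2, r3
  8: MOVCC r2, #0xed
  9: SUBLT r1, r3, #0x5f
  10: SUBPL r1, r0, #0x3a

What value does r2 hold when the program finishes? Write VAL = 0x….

VAL = 0xfc

0: ✓ CMP  NZCV=1001
1: ✓ ADDGT  r2←0xda
2: ✓ MOVNE  r3←0xba
3: · ADDHI
4: ✓ CMP  NZCV=0011
5: · SUBCC
6: ✓ MOVPL  r2←0xfc
7: ✓ CMP  NZCV=0010
8: · MOVCC
9: · SUBLT
10: ✓ SUBPL  r1←0x1f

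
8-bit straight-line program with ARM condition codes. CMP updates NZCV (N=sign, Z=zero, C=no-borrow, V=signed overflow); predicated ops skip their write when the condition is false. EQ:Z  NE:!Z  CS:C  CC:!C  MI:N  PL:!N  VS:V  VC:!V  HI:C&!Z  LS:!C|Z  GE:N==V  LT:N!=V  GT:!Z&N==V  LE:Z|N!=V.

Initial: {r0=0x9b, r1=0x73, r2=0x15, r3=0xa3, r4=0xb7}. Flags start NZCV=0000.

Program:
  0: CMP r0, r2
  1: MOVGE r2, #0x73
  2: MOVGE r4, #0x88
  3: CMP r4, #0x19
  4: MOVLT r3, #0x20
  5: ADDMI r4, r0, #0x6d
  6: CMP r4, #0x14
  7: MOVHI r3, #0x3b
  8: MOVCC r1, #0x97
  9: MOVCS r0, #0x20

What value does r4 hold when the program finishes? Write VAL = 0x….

VAL = 0x08

[0] flags=1010 → (cmp)
[1] flags=1010 GE?F → skip
[2] flags=1010 GE?F → skip
[3] flags=1010 → (cmp)
[4] flags=1010 LT?T → r3=0x20
[5] flags=1010 MI?T → r4=0x08
[6] flags=1000 → (cmp)
[7] flags=1000 HI?F → skip
[8] flags=1000 CC?T → r1=0x97
[9] flags=1000 CS?F → skip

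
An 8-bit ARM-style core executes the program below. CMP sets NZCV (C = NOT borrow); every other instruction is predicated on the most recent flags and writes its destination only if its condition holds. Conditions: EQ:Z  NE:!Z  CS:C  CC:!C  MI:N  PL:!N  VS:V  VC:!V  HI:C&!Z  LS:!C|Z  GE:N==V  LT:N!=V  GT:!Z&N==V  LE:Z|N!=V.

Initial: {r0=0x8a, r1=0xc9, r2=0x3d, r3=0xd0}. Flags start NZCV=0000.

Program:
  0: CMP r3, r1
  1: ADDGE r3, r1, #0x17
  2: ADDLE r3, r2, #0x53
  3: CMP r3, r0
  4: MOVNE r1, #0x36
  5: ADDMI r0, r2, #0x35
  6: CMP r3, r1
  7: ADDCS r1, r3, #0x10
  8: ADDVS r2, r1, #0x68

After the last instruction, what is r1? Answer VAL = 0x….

VAL = 0xf0

[0] flags=0010 → (cmp)
[1] flags=0010 GE?T → r3=0xe0
[2] flags=0010 LE?F → skip
[3] flags=0010 → (cmp)
[4] flags=0010 NE?T → r1=0x36
[5] flags=0010 MI?F → skip
[6] flags=1010 → (cmp)
[7] flags=1010 CS?T → r1=0xf0
[8] flags=1010 VS?F → skip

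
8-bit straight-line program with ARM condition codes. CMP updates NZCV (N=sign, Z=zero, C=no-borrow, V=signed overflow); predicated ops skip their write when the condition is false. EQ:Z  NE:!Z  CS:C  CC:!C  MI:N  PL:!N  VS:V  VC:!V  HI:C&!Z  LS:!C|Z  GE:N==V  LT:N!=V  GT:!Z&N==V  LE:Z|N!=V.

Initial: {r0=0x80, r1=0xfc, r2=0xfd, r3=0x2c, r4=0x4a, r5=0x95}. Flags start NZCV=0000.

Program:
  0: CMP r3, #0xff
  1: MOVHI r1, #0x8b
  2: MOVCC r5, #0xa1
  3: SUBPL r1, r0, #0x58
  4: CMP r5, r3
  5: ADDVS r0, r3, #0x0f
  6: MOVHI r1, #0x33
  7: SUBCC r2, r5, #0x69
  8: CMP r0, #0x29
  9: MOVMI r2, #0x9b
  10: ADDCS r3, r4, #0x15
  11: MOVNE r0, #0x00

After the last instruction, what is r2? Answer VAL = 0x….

[0] flags=0000 → (cmp)
[1] flags=0000 HI?F → skip
[2] flags=0000 CC?T → r5=0xa1
[3] flags=0000 PL?T → r1=0x28
[4] flags=0011 → (cmp)
[5] flags=0011 VS?T → r0=0x3b
[6] flags=0011 HI?T → r1=0x33
[7] flags=0011 CC?F → skip
[8] flags=0010 → (cmp)
[9] flags=0010 MI?F → skip
[10] flags=0010 CS?T → r3=0x5f
[11] flags=0010 NE?T → r0=0x00

VAL = 0xfd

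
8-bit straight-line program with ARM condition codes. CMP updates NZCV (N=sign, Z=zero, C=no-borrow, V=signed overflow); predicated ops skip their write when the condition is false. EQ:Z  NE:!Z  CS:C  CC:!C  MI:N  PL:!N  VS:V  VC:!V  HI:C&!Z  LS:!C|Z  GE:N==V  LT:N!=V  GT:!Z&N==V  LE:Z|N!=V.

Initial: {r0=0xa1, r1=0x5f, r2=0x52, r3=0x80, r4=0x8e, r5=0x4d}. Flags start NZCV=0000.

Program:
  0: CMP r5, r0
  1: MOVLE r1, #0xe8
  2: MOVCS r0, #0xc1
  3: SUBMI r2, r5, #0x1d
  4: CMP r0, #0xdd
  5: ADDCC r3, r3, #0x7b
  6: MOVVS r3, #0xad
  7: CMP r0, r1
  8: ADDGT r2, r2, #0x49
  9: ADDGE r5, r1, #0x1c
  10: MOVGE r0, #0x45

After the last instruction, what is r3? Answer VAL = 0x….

[0] flags=1001 → (cmp)
[1] flags=1001 LE?F → skip
[2] flags=1001 CS?F → skip
[3] flags=1001 MI?T → r2=0x30
[4] flags=1000 → (cmp)
[5] flags=1000 CC?T → r3=0xfb
[6] flags=1000 VS?F → skip
[7] flags=0011 → (cmp)
[8] flags=0011 GT?F → skip
[9] flags=0011 GE?F → skip
[10] flags=0011 GE?F → skip

VAL = 0xfb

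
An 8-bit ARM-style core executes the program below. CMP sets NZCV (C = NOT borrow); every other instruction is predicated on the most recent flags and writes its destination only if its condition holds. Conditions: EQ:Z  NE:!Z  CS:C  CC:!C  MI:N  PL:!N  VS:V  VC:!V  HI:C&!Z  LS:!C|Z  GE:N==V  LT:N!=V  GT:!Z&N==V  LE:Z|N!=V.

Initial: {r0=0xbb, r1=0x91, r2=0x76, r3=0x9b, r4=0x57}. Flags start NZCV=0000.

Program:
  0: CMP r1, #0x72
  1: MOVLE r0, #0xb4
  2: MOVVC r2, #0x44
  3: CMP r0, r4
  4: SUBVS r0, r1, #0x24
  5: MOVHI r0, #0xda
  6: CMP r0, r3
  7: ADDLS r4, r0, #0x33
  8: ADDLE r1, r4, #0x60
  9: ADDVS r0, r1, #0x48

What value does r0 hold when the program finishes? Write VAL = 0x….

VAL = 0xda

[0] flags=0011 → (cmp)
[1] flags=0011 LE?T → r0=0xb4
[2] flags=0011 VC?F → skip
[3] flags=0011 → (cmp)
[4] flags=0011 VS?T → r0=0x6d
[5] flags=0011 HI?T → r0=0xda
[6] flags=0010 → (cmp)
[7] flags=0010 LS?F → skip
[8] flags=0010 LE?F → skip
[9] flags=0010 VS?F → skip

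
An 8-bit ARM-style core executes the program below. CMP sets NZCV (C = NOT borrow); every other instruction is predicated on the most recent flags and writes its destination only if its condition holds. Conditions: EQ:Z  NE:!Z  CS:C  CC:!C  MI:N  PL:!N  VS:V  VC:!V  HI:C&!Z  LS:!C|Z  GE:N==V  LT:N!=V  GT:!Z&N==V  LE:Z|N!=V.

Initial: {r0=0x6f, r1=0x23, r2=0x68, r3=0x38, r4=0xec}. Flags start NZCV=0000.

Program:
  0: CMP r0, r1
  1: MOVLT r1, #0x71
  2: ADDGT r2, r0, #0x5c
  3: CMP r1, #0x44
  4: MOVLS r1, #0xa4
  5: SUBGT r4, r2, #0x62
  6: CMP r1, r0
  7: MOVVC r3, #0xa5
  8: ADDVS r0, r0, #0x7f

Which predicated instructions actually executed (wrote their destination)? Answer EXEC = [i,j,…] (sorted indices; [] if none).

EXEC = [2,4,8]

0: ✓ CMP  NZCV=0010
1: · MOVLT
2: ✓ ADDGT  r2←0xcb
3: ✓ CMP  NZCV=1000
4: ✓ MOVLS  r1←0xa4
5: · SUBGT
6: ✓ CMP  NZCV=0011
7: · MOVVC
8: ✓ ADDVS  r0←0xee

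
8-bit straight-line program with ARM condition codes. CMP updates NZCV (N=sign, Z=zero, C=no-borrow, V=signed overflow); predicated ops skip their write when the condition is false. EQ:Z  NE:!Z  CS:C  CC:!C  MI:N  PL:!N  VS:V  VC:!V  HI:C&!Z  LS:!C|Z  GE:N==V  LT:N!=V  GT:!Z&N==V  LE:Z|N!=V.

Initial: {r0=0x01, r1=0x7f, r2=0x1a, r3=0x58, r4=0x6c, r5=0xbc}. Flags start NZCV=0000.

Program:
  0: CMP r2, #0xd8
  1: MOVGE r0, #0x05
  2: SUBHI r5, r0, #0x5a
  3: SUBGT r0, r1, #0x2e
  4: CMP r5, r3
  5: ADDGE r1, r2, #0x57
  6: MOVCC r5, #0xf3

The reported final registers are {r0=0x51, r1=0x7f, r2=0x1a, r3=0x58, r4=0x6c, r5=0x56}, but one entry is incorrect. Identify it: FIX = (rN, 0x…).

[0] flags=0000 → (cmp)
[1] flags=0000 GE?T → r0=0x05
[2] flags=0000 HI?F → skip
[3] flags=0000 GT?T → r0=0x51
[4] flags=0011 → (cmp)
[5] flags=0011 GE?F → skip
[6] flags=0011 CC?F → skip

FIX = (r5, 0xbc)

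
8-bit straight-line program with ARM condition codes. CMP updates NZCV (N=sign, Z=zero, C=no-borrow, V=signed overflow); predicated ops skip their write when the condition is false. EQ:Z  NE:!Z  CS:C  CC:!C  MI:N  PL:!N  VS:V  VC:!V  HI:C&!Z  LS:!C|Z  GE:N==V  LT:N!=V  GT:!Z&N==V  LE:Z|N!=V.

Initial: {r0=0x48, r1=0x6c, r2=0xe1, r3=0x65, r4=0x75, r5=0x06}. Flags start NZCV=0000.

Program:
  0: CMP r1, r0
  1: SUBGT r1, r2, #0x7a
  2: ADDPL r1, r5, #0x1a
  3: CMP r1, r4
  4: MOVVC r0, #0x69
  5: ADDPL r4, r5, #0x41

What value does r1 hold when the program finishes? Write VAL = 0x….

VAL = 0x20

[0] flags=0010 → (cmp)
[1] flags=0010 GT?T → r1=0x67
[2] flags=0010 PL?T → r1=0x20
[3] flags=1000 → (cmp)
[4] flags=1000 VC?T → r0=0x69
[5] flags=1000 PL?F → skip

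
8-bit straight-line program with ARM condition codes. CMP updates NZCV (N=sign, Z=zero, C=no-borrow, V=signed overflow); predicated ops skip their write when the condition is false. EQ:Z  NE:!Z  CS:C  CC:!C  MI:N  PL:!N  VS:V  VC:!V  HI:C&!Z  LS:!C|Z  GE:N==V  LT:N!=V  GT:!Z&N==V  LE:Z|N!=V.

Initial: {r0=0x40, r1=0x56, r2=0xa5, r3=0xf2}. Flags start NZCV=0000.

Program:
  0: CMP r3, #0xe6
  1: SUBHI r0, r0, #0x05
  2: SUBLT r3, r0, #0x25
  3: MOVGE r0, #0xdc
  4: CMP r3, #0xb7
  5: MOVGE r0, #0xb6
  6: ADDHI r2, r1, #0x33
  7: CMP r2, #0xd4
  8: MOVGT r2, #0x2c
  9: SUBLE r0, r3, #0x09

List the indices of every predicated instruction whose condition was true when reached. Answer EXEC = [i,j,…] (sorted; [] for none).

0: ✓ CMP  NZCV=0010
1: ✓ SUBHI  r0←0x3b
2: · SUBLT
3: ✓ MOVGE  r0←0xdc
4: ✓ CMP  NZCV=0010
5: ✓ MOVGE  r0←0xb6
6: ✓ ADDHI  r2←0x89
7: ✓ CMP  NZCV=1000
8: · MOVGT
9: ✓ SUBLE  r0←0xe9

EXEC = [1,3,5,6,9]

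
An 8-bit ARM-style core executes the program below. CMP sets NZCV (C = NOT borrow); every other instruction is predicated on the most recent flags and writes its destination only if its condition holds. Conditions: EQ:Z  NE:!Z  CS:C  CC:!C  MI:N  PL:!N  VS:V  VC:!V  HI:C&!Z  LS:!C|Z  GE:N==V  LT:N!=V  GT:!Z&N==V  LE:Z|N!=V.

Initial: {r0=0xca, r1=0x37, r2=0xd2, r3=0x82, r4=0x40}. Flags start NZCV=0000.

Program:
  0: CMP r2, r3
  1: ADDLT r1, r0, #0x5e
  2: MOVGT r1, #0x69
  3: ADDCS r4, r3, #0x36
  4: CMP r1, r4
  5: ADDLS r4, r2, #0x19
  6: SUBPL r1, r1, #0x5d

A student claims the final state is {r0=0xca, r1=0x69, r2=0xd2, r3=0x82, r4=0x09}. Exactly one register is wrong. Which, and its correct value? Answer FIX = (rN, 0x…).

0: ✓ CMP  NZCV=0010
1: · ADDLT
2: ✓ MOVGT  r1←0x69
3: ✓ ADDCS  r4←0xb8
4: ✓ CMP  NZCV=1001
5: ✓ ADDLS  r4←0xeb
6: · SUBPL

FIX = (r4, 0xeb)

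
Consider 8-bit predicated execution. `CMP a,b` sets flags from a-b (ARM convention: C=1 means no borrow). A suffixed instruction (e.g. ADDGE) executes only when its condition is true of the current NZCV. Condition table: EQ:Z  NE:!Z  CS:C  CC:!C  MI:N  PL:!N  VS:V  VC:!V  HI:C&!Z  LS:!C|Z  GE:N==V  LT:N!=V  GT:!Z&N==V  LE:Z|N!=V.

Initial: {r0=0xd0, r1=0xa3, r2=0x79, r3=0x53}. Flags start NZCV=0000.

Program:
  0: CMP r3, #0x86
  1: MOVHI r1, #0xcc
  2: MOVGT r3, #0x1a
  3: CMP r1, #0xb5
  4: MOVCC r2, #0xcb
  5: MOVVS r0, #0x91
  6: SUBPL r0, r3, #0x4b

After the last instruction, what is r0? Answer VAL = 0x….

VAL = 0xd0

[0] flags=1001 → (cmp)
[1] flags=1001 HI?F → skip
[2] flags=1001 GT?T → r3=0x1a
[3] flags=1000 → (cmp)
[4] flags=1000 CC?T → r2=0xcb
[5] flags=1000 VS?F → skip
[6] flags=1000 PL?F → skip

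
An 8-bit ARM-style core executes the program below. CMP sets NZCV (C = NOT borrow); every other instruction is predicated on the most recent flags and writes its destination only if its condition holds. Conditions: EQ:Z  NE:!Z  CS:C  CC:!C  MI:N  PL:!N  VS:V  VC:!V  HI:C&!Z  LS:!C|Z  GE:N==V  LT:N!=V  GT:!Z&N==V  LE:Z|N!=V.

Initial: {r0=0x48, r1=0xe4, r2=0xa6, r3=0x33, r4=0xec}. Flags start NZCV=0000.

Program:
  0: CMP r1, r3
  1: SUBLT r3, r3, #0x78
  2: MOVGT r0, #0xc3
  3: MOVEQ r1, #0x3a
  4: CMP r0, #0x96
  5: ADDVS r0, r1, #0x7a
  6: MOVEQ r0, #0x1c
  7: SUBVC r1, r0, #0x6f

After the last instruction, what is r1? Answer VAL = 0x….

VAL = 0xe4

[0] flags=1010 → (cmp)
[1] flags=1010 LT?T → r3=0xbb
[2] flags=1010 GT?F → skip
[3] flags=1010 EQ?F → skip
[4] flags=1001 → (cmp)
[5] flags=1001 VS?T → r0=0x5e
[6] flags=1001 EQ?F → skip
[7] flags=1001 VC?F → skip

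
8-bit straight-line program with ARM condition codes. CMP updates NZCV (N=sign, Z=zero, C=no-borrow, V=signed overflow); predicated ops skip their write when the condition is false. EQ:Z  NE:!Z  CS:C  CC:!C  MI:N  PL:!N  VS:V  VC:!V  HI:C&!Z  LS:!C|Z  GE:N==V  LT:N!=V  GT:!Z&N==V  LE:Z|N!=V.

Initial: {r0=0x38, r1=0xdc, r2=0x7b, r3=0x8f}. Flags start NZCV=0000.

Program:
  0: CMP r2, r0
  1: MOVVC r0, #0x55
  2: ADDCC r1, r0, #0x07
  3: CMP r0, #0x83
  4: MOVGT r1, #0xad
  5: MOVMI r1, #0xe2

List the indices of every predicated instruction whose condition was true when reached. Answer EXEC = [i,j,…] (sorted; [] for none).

[0] flags=0010 → (cmp)
[1] flags=0010 VC?T → r0=0x55
[2] flags=0010 CC?F → skip
[3] flags=1001 → (cmp)
[4] flags=1001 GT?T → r1=0xad
[5] flags=1001 MI?T → r1=0xe2

EXEC = [1,4,5]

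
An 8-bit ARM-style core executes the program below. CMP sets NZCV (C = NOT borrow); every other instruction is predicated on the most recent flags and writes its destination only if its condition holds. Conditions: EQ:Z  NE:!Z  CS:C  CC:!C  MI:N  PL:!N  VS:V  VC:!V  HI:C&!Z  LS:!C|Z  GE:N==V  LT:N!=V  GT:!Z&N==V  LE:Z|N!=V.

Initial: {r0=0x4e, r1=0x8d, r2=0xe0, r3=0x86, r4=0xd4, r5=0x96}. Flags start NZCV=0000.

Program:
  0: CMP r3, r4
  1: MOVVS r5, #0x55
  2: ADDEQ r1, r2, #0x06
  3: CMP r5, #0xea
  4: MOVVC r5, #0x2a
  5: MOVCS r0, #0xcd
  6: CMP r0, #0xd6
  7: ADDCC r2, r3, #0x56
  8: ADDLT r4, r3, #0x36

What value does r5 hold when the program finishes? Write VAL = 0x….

0: ✓ CMP  NZCV=1000
1: · MOVVS
2: · ADDEQ
3: ✓ CMP  NZCV=1000
4: ✓ MOVVC  r5←0x2a
5: · MOVCS
6: ✓ CMP  NZCV=0000
7: ✓ ADDCC  r2←0xdc
8: · ADDLT

VAL = 0x2a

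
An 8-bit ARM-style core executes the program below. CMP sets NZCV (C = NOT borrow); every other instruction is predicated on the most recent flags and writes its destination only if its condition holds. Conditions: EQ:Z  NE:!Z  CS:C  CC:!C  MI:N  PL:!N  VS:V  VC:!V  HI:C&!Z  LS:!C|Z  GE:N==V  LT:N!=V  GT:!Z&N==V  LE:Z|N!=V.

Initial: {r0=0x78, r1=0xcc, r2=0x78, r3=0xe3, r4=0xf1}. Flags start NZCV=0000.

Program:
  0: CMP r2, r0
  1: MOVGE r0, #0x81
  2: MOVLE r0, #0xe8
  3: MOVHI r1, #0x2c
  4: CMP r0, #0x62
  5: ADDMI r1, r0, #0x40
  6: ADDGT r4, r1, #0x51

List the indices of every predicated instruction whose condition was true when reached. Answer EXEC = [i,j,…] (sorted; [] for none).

EXEC = [1,2,5]

[0] flags=0110 → (cmp)
[1] flags=0110 GE?T → r0=0x81
[2] flags=0110 LE?T → r0=0xe8
[3] flags=0110 HI?F → skip
[4] flags=1010 → (cmp)
[5] flags=1010 MI?T → r1=0x28
[6] flags=1010 GT?F → skip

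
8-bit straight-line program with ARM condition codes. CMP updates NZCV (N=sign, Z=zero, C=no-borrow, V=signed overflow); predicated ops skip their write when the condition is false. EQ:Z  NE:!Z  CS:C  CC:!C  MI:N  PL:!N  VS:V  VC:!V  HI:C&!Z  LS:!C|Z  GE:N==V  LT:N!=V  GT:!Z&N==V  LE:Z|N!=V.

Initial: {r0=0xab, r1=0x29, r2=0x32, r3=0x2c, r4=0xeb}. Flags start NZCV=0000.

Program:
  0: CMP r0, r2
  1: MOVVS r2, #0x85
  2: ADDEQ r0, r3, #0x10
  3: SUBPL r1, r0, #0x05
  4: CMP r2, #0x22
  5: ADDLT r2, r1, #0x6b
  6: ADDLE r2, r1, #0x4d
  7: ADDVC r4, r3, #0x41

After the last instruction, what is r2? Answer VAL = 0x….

VAL = 0xf3

0: ✓ CMP  NZCV=0011
1: ✓ MOVVS  r2←0x85
2: · ADDEQ
3: ✓ SUBPL  r1←0xa6
4: ✓ CMP  NZCV=0011
5: ✓ ADDLT  r2←0x11
6: ✓ ADDLE  r2←0xf3
7: · ADDVC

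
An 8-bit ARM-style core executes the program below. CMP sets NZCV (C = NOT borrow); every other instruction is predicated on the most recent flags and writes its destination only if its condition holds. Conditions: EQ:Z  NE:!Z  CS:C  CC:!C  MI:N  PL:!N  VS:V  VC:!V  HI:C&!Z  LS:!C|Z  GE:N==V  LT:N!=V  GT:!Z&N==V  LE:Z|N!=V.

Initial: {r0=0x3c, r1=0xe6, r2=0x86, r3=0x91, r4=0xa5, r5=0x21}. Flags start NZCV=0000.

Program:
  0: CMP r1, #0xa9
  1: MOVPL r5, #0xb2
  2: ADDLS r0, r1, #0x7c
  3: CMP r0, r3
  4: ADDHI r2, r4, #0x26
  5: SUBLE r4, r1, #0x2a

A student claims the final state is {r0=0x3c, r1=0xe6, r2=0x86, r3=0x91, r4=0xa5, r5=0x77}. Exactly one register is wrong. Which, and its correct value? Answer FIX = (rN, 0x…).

[0] flags=0010 → (cmp)
[1] flags=0010 PL?T → r5=0xb2
[2] flags=0010 LS?F → skip
[3] flags=1001 → (cmp)
[4] flags=1001 HI?F → skip
[5] flags=1001 LE?F → skip

FIX = (r5, 0xb2)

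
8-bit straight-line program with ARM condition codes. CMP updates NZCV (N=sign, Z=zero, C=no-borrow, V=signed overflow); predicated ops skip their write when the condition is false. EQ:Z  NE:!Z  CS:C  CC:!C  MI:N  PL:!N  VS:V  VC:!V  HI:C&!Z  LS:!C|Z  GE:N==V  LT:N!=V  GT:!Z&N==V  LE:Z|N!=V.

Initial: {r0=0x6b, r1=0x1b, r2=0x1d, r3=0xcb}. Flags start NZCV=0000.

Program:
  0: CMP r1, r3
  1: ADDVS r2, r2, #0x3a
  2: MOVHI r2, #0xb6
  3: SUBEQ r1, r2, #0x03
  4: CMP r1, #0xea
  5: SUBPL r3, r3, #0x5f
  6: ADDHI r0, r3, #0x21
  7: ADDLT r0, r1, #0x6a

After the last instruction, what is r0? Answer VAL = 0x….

VAL = 0x6b

0: ✓ CMP  NZCV=0000
1: · ADDVS
2: · MOVHI
3: · SUBEQ
4: ✓ CMP  NZCV=0000
5: ✓ SUBPL  r3←0x6c
6: · ADDHI
7: · ADDLT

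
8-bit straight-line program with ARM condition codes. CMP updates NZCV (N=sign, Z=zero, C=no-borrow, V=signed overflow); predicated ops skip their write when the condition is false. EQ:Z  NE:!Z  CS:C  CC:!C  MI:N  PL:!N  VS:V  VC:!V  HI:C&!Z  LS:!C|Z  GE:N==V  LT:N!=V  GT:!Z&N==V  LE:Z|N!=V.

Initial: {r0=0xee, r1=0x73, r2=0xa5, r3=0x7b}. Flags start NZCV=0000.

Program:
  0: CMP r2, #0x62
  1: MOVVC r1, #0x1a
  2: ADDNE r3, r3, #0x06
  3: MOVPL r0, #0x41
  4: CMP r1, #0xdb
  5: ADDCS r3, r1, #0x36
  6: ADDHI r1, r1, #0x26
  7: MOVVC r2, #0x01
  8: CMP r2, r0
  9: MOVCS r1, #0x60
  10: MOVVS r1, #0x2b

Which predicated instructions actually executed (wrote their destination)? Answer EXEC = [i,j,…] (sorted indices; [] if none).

0: ✓ CMP  NZCV=0011
1: · MOVVC
2: ✓ ADDNE  r3←0x81
3: ✓ MOVPL  r0←0x41
4: ✓ CMP  NZCV=1001
5: · ADDCS
6: · ADDHI
7: · MOVVC
8: ✓ CMP  NZCV=0011
9: ✓ MOVCS  r1←0x60
10: ✓ MOVVS  r1←0x2b

EXEC = [2,3,9,10]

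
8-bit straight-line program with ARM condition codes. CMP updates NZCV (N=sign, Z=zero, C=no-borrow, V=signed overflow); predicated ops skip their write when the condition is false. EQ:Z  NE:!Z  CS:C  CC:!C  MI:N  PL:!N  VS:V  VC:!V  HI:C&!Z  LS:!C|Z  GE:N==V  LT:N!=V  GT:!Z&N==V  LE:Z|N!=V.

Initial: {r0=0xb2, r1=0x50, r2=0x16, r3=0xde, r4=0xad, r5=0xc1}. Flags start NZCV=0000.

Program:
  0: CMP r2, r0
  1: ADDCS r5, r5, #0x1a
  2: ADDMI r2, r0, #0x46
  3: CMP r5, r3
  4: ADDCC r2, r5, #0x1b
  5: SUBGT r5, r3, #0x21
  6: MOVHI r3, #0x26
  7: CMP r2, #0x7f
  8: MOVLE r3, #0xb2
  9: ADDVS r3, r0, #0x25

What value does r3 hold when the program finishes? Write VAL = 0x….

VAL = 0xd7

[0] flags=0000 → (cmp)
[1] flags=0000 CS?F → skip
[2] flags=0000 MI?F → skip
[3] flags=1000 → (cmp)
[4] flags=1000 CC?T → r2=0xdc
[5] flags=1000 GT?F → skip
[6] flags=1000 HI?F → skip
[7] flags=0011 → (cmp)
[8] flags=0011 LE?T → r3=0xb2
[9] flags=0011 VS?T → r3=0xd7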